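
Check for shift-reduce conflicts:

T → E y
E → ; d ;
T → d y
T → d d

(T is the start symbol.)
A shift-reduce conflict occurs when an LR(0) state has both:
  - a complete (reduce) item [A → α .] (dot at the end), and
  - a shift item [B → β . c γ] (dot before a terminal).

Augment with T' → T and build the canonical LR(0) collection (I0 = CLOSURE({[T' → . T]}), then GOTO on every symbol after a dot until no new states appear). It has 10 states:
  I0: { [E → . ; d ;], [T → . E y], [T → . d d], [T → . d y], [T' → . T] }  — shift
  I1: { [E → ; . d ;] }  — shift
  I2: { [T → E . y] }  — shift
  I3: { [T' → T .] }  — accept
  I4: { [T → d . d], [T → d . y] }  — shift
  I5: { [T → d d .] }  — reduce
  I6: { [T → d y .] }  — reduce
  I7: { [T → E y .] }  — reduce
  I8: { [E → ; d . ;] }  — shift
  I9: { [E → ; d ; .] }  — reduce

No state contains both a complete item and a shift item.

Answer: No shift-reduce conflicts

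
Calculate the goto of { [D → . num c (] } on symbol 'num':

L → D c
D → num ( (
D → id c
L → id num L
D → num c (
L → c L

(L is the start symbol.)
{ [D → num . c (] }

GOTO(I, 'num') = CLOSURE({ [A → αX.β] : [A → α.Xβ] ∈ I, X = 'num' })

Items with dot before 'num', with the dot advanced:
  [D → . num c (] → [D → num . c (]
Closure adds nothing (no advanced item has the dot before a non-terminal).

GOTO = { [D → num . c (] }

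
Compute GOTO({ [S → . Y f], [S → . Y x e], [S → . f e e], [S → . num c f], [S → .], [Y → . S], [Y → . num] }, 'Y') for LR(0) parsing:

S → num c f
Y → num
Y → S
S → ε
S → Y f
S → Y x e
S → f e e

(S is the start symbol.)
GOTO(I, 'Y') = CLOSURE({ [A → αX.β] : [A → α.Xβ] ∈ I, X = 'Y' })

Items with dot before 'Y', with the dot advanced:
  [S → . Y f] → [S → Y . f]
  [S → . Y x e] → [S → Y . x e]
Closure adds nothing (no advanced item has the dot before a non-terminal).

GOTO = { [S → Y . f], [S → Y . x e] }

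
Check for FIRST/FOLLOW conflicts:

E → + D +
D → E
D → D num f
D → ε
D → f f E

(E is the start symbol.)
Yes. D → E with FOLLOW(D) on { '+' }; D → D num f with FOLLOW(D) on { '+', 'num' }

Nullable non-terminals: D.
FIRST sets used below: FIRST(E) = { '+' }, FIRST(D) = { '+', 'f', 'num', ε }

D: nullable alternative(s) D → ε; FOLLOW(D) = { '+', 'num' }
  D → E: FIRST \ {ε} = { '+' } — overlaps FOLLOW(D) on { '+' }: CONFLICT
  D → D num f: FIRST \ {ε} = { '+', 'f', 'num' } — overlaps FOLLOW(D) on { '+', 'num' }: CONFLICT
  D → ε: FIRST \ {ε} = { } — this is the only nullable alternative, skip
  D → f f E: FIRST \ {ε} = { 'f' } — disjoint from FOLLOW(D)

E has no nullable alternative, so no FIRST/FOLLOW check is needed there.

So the grammar has 2 FIRST/FOLLOW conflicts (marked CONFLICT above).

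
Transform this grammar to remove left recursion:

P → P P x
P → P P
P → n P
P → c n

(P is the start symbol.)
P is directly left-recursive. The standard transformation for
  A → A α₁ | ... | A α_m | β₁ | ... | β_n
is
  A  → β₁ A' | ... | β_n A'
  A' → α₁ A' | ... | α_m A' | ε

P → n P becomes P → n P P'
P → c n becomes P → c n P'
P → P P x becomes P' → P x P'
P → P P becomes P' → P P'
Add P' → ε

Resulting grammar:
P → n P P'
P → c n P'
P' → P x P'
P' → P P'
P' → ε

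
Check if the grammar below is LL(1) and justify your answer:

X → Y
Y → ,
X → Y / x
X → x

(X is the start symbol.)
A grammar is LL(1) if for each non-terminal N with multiple productions, the predict sets of those productions are pairwise disjoint, where PREDICT(N → α) = (FIRST(α) \ {ε}) ∪ (FOLLOW(N) if α ⇒* ε).

Relevant sets:
  FIRST(Y) = { ',' }

For X:
  PREDICT(X → Y) = { ',' }
  PREDICT(X → Y '/' x) = { ',' }
  PREDICT(X → x) = { 'x' }
Y has a single production, so nothing to check there.

Conflict found: Predict set conflict for X: { ',' }
The grammar is NOT LL(1).

Answer: No. Predict set conflict for X: { ',' }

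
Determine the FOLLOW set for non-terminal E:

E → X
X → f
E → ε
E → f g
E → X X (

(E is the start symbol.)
E is the start symbol, so $ ∈ FOLLOW(E).
E does not occur on any right-hand side.

Taking the union: FOLLOW(E) = { $ }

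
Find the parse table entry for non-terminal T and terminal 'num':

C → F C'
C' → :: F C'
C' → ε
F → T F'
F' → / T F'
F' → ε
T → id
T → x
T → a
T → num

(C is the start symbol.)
To find M[T, 'num'], we find productions for T where 'num' is in the predict set (PREDICT(N → α) = (FIRST(α) \ {ε}) ∪ (FOLLOW(N) if α ⇒* ε)).

T → id: PREDICT = { 'id' }
T → x: PREDICT = { 'x' }
T → a: PREDICT = { 'a' }
T → num: PREDICT = { 'num' }
  'num' is in predict set, so this production goes in M[T, 'num']

M[T, 'num'] = T → num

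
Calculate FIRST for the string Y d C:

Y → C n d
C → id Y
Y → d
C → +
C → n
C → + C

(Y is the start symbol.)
{ '+', 'd', 'id', 'n' }

FIRST sets of the non-terminals involved (from the grammar, by fixed-point iteration):
  FIRST(Y) = { '+', 'd', 'id', 'n' }

To compute FIRST(Y d C), process the symbols left to right:
Symbol Y is a non-terminal. Add FIRST(Y) \ {ε} = { '+', 'd', 'id', 'n' }
Y is not nullable (ε ∉ FIRST(Y)), so stop here.
FIRST(Y d C) = { '+', 'd', 'id', 'n' }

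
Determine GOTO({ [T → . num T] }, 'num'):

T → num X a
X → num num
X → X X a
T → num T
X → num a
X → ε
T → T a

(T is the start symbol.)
GOTO(I, 'num') = CLOSURE({ [A → αX.β] : [A → α.Xβ] ∈ I, X = 'num' })

Items with dot before 'num', with the dot advanced:
  [T → . num T] → [T → num . T]
Closure of the advanced items:
  [T → num . T] has the dot before T: add [T → . num X a], [T → . num T], [T → . T a]

GOTO = { [T → . T a], [T → . num T], [T → . num X a], [T → num . T] }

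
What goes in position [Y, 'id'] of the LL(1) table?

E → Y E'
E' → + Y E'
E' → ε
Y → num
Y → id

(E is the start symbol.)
Y → id

To find M[Y, 'id'], we find productions for Y where 'id' is in the predict set (PREDICT(N → α) = (FIRST(α) \ {ε}) ∪ (FOLLOW(N) if α ⇒* ε)).

Y → num: PREDICT = { 'num' }
Y → id: PREDICT = { 'id' }
  'id' is in predict set, so this production goes in M[Y, 'id']

M[Y, 'id'] = Y → id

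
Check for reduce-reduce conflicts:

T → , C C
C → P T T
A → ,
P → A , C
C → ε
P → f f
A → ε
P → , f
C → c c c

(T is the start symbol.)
Augment with T' → T and build the canonical LR(0) collection (I0 = CLOSURE({[T' → . T]}), then GOTO on every symbol after a dot until no new states appear). It has 18 states:
  I0: { [T → . , C C], [T' → . T] }  — shift
  I1: { [A → . ,], [A → .], [C → . P T T], [C → . c c c], [C → .], [P → . , f], [P → . A , C], [P → . f f], [T → , . C C] }  — shift, 2 reduces
  I2: { [T' → T .] }  — accept
  I3: { [A → , .], [P → , . f] }  — shift, reduce
  I4: { [P → A . , C] }  — shift
  I5: { [A → . ,], [A → .], [C → . P T T], [C → . c c c], [C → .], [P → . , f], [P → . A , C], [P → . f f], [T → , C . C] }  — shift, 2 reduces
  I6: { [C → P . T T], [T → . , C C] }  — shift
  I7: { [C → c . c c] }  — shift
  I8: { [P → f . f] }  — shift
  I9: { [P → f f .] }  — reduce
  I10: { [C → c c . c] }  — shift
  I11: { [C → c c c .] }  — reduce
  I12: { [C → P T . T], [T → . , C C] }  — shift
  I13: { [C → P T T .] }  — reduce
  I14: { [T → , C C .] }  — reduce
  I15: { [A → . ,], [A → .], [C → . P T T], [C → . c c c], [C → .], [P → . , f], [P → . A , C], [P → . f f], [P → A , . C] }  — shift, 2 reduces
  I16: { [P → A , C .] }  — reduce
  I17: { [P → , f .] }  — reduce

I1 contains complete items [A → .], [C → .] — reduce-reduce conflict.
I5 contains complete items [A → .], [C → .] — reduce-reduce conflict.
I15 contains complete items [A → .], [C → .] — reduce-reduce conflict.

Answer: Yes — I1: [A → .] vs [C → .]; I5: [A → .] vs [C → .]; I15: [A → .] vs [C → .]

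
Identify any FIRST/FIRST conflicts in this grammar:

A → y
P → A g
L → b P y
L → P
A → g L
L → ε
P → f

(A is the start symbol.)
No FIRST/FIRST conflicts.

A FIRST/FIRST conflict occurs when two productions N → α and N → β for the same non-terminal have FIRST(α) ∩ FIRST(β) ≠ ∅ (with ε ∈ FIRST of a nullable right-hand side, so two nullable alternatives also conflict).

FIRST sets of the non-terminals at (or reachable through a nullable prefix from) the front of some alternative:
  FIRST(A) = { 'g', 'y' }
  FIRST(P) = { 'f', 'g', 'y' }

Productions for A:
  A → y: FIRST = { 'y' }
  A → g L: FIRST = { 'g' }
Productions for P:
  P → A g: FIRST = { 'g', 'y' }
  P → f: FIRST = { 'f' }
Productions for L:
  L → b P y: FIRST = { 'b' }
  L → P: FIRST = { 'f', 'g', 'y' }
  L → ε: FIRST = { ε }

All alternatives of each non-terminal have pairwise disjoint FIRST sets.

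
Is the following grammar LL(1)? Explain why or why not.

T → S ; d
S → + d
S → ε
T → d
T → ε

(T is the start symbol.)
A grammar is LL(1) if for each non-terminal N with multiple productions, the predict sets of those productions are pairwise disjoint, where PREDICT(N → α) = (FIRST(α) \ {ε}) ∪ (FOLLOW(N) if α ⇒* ε).

Relevant sets:
  FIRST(S) = { '+', ε }
  FOLLOW(T) = { $ }
  FOLLOW(S) = { ';' }

For T:
  PREDICT(T → S ';' d) = { '+', ';' }
  PREDICT(T → d) = { 'd' }
  PREDICT(T → ε) = { $ }
For S:
  PREDICT(S → '+' d) = { '+' }
  PREDICT(S → ε) = { ';' }

All predict sets are disjoint. The grammar IS LL(1).

Answer: Yes, the grammar is LL(1).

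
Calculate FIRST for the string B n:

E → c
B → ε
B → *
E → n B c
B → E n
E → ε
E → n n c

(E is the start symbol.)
{ '*', 'c', 'n' }

FIRST sets of the non-terminals involved (from the grammar, by fixed-point iteration):
  FIRST(B) = { '*', 'c', 'n', ε }

To compute FIRST(B n), process the symbols left to right:
Symbol B is a non-terminal. Add FIRST(B) \ {ε} = { '*', 'c', 'n' }
B is nullable (ε ∈ FIRST(B)), continue to the next symbol.
Symbol n is a terminal. Add 'n' and stop.
FIRST(B n) = { '*', 'c', 'n' }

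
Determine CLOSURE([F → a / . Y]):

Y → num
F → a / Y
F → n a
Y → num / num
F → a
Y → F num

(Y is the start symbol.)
{ [F → . a / Y], [F → . a], [F → . n a], [F → a / . Y], [Y → . F num], [Y → . num / num], [Y → . num] }

To compute CLOSURE, for each item [A → α.Bβ] where B is a non-terminal, add [B → .γ] for all productions B → γ; repeat for the newly added items until nothing changes.

Start with: [F → a / . Y]
  [F → a / . Y] has the dot before Y: add [Y → . num], [Y → . num / num], [Y → . F num]
  [Y → . F num] has the dot before F: add [F → . a / Y], [F → . n a], [F → . a]
No further items can be added.

CLOSURE = { [F → . a / Y], [F → . a], [F → . n a], [F → a / . Y], [Y → . F num], [Y → . num / num], [Y → . num] }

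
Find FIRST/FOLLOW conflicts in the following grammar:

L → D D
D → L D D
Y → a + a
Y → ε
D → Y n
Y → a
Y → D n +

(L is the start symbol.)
A FIRST/FOLLOW conflict occurs when a non-terminal N has a nullable alternative N → β (β ⇒* ε) and another alternative N → α with FIRST(α) ∩ FOLLOW(N) ≠ ∅: on such a lookahead the parser cannot decide between expanding α and letting N vanish via β.

Nullable non-terminals: Y.
FIRST sets used below: FIRST(D) = { 'a', 'n' }

Y: nullable alternative(s) Y → ε; FOLLOW(Y) = { 'n' }
  Y → a + a: FIRST \ {ε} = { 'a' } — disjoint from FOLLOW(Y)
  Y → ε: FIRST \ {ε} = { } — this is the only nullable alternative, skip
  Y → a: FIRST \ {ε} = { 'a' } — disjoint from FOLLOW(Y)
  Y → D n +: FIRST \ {ε} = { 'a', 'n' } — overlaps FOLLOW(Y) on { 'n' }: CONFLICT

D, L have no nullable alternative, so no FIRST/FOLLOW check is needed there.

So the grammar has 1 FIRST/FOLLOW conflict (marked CONFLICT above).

Answer: Yes. Y → D n '+' with FOLLOW(Y) on { 'n' }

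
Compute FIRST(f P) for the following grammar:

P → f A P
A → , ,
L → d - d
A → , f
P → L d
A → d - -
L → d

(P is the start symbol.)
{ 'f' }

To compute FIRST(f P), process the symbols left to right:
Symbol f is a terminal. Add 'f' and stop.
FIRST(f P) = { 'f' }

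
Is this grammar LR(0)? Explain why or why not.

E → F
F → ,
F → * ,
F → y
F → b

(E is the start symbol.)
Augment with E' → E and build the canonical LR(0) collection (I0 = CLOSURE({[E' → . E]}), then GOTO on every symbol after a dot until no new states appear). It has 8 states:
  I0: { [E → . F], [E' → . E], [F → . * ,], [F → . ,], [F → . b], [F → . y] }  — shift
  I1: { [F → * . ,] }  — shift
  I2: { [F → , .] }  — reduce
  I3: { [E' → E .] }  — accept
  I4: { [E → F .] }  — reduce
  I5: { [F → b .] }  — reduce
  I6: { [F → y .] }  — reduce
  I7: { [F → * , .] }  — reduce

Every state is either a pure shift/goto state or contains exactly one complete item and nothing to shift — no conflicts. The grammar is LR(0).

Answer: Yes, the grammar is LR(0)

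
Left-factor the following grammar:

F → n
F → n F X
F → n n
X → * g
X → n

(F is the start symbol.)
F → n F'
F' → ε
F' → F X
F' → n
X → * g
X → n

Left-factoring transforms A → αβ₁ | αβ₂ into A → αA' and A' → β₁ | β₂
(α is the longest common prefix among the alternatives). Repeat until
no nonterminal has two alternatives with a common prefix.

Round 1: F has alternatives sharing prefix 'n'. Introduce F': F → n F'
  Add: F' → ε
  Add: F' → F X
  Add: F' → n

No remaining common prefixes — done.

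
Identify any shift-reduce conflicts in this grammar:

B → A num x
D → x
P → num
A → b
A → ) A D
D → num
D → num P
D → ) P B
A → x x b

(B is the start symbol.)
Yes — I13: [D → num .] vs [P → . num]

A shift-reduce conflict occurs when an LR(0) state has both:
  - a complete (reduce) item [A → α .] (dot at the end), and
  - a shift item [B → β . c γ] (dot before a terminal).

Augment with B' → B and build the canonical LR(0) collection (I0 = CLOSURE({[B' → . B]}), then GOTO on every symbol after a dot until no new states appear). It has 19 states:
  I0: { [A → . ) A D], [A → . b], [A → . x x b], [B → . A num x], [B' → . B] }  — shift
  I1: { [A → ) . A D], [A → . ) A D], [A → . b], [A → . x x b] }  — shift
  I2: { [B → A . num x] }  — shift
  I3: { [B' → B .] }  — accept
  I4: { [A → b .] }  — reduce
  I5: { [A → x . x b] }  — shift
  I6: { [A → x x . b] }  — shift
  I7: { [A → x x b .] }  — reduce
  I8: { [B → A num . x] }  — shift
  I9: { [B → A num x .] }  — reduce
  I10: { [A → ) A . D], [D → . ) P B], [D → . num P], [D → . num], [D → . x] }  — shift
  I11: { [D → ) . P B], [P → . num] }  — shift
  I12: { [A → ) A D .] }  — reduce
  I13: { [D → num . P], [D → num .], [P → . num] }  — shift, reduce
  I14: { [D → x .] }  — reduce
  I15: { [D → num P .] }  — reduce
  I16: { [P → num .] }  — reduce
  I17: { [A → . ) A D], [A → . b], [A → . x x b], [B → . A num x], [D → ) P . B] }  — shift
  I18: { [D → ) P B .] }  — reduce

I13 contains reduce item [D → num .] and shift item [P → . num] — shift-reduce conflict.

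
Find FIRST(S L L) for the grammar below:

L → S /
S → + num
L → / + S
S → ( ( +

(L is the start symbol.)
{ '(', '+' }

FIRST sets of the non-terminals involved (from the grammar, by fixed-point iteration):
  FIRST(S) = { '(', '+' }

To compute FIRST(S L L), process the symbols left to right:
Symbol S is a non-terminal. Add FIRST(S) \ {ε} = { '(', '+' }
S is not nullable (ε ∉ FIRST(S)), so stop here.
FIRST(S L L) = { '(', '+' }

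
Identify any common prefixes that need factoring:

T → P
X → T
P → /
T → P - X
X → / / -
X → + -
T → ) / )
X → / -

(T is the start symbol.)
Yes, T has productions with common prefix 'P'; X has productions with common prefix '/'

Left-factoring is needed when two productions for the same non-terminal
share a common prefix on the right-hand side.

Productions for T:
  T → P
  T → P - X
  T → ) / )
Productions for X:
  X → T
  X → / / -
  X → + -
  X → / -

Found common prefix 'P' in productions for T
Found common prefix '/' in productions for X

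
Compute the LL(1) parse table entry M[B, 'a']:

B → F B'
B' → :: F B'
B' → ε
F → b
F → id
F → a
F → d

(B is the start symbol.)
To find M[B, 'a'], we find productions for B where 'a' is in the predict set (PREDICT(N → α) = (FIRST(α) \ {ε}) ∪ (FOLLOW(N) if α ⇒* ε)).

Relevant sets:
  FIRST(F) = { 'a', 'b', 'd', 'id' }

B → F B': PREDICT = { 'a', 'b', 'd', 'id' }
  'a' is in predict set, so this production goes in M[B, 'a']

M[B, 'a'] = B → F B'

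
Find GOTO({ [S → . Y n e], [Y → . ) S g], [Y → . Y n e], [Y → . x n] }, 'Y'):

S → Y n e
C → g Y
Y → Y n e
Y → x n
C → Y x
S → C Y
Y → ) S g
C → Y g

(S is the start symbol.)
GOTO(I, 'Y') = CLOSURE({ [A → αX.β] : [A → α.Xβ] ∈ I, X = 'Y' })

Items with dot before 'Y', with the dot advanced:
  [S → . Y n e] → [S → Y . n e]
  [Y → . Y n e] → [Y → Y . n e]
Closure adds nothing (no advanced item has the dot before a non-terminal).

GOTO = { [S → Y . n e], [Y → Y . n e] }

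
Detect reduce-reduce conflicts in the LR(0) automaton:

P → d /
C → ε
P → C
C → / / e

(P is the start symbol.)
No reduce-reduce conflicts

Augment with P' → P and build the canonical LR(0) collection (I0 = CLOSURE({[P' → . P]}), then GOTO on every symbol after a dot until no new states appear). It has 8 states:
  I0: { [C → . / / e], [C → .], [P → . C], [P → . d /], [P' → . P] }  — shift, reduce
  I1: { [C → / . / e] }  — shift
  I2: { [P → C .] }  — reduce
  I3: { [P' → P .] }  — accept
  I4: { [P → d . /] }  — shift
  I5: { [P → d / .] }  — reduce
  I6: { [C → / / . e] }  — shift
  I7: { [C → / / e .] }  — reduce

No state contains more than one complete item.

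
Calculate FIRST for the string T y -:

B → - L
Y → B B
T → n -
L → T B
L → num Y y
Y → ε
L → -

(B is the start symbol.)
{ 'n' }

FIRST sets of the non-terminals involved (from the grammar, by fixed-point iteration):
  FIRST(T) = { 'n' }

To compute FIRST(T y -), process the symbols left to right:
Symbol T is a non-terminal. Add FIRST(T) \ {ε} = { 'n' }
T is not nullable (ε ∉ FIRST(T)), so stop here.
FIRST(T y -) = { 'n' }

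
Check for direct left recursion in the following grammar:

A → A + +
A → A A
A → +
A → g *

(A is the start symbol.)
Yes, A is left-recursive

A → A + +: LEFT RECURSIVE (starts with A)
A → A A: LEFT RECURSIVE (starts with A)
A → +: starts with '+'
A → g *: starts with g

The grammar has direct left recursion on: A.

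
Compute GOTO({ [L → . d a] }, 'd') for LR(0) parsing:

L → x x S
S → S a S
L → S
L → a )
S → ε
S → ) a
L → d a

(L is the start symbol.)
{ [L → d . a] }

GOTO(I, 'd') = CLOSURE({ [A → αX.β] : [A → α.Xβ] ∈ I, X = 'd' })

Items with dot before 'd', with the dot advanced:
  [L → . d a] → [L → d . a]
Closure adds nothing (no advanced item has the dot before a non-terminal).

GOTO = { [L → d . a] }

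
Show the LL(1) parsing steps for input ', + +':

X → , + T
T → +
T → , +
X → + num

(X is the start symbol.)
Stack is shown with the top on the left.

Stack    Input    Action
------------------------
X $      , + + $  output X → , + T
, + T $  , + + $  match ','
+ T $    + + $    match '+'
T $      + $      output T → +
+ $      + $      match '+'
$        $        accept

The string is accepted.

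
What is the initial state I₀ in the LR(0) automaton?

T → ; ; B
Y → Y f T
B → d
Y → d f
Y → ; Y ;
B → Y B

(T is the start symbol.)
{ [T → . ; ; B], [T' → . T] }

First, augment the grammar with T' → T
I₀ = CLOSURE({ [T' → . T] }):
  [T' → . T] has the dot before T: add [T → . ; ; B]
No further items can be added.

I₀ = { [T → . ; ; B], [T' → . T] }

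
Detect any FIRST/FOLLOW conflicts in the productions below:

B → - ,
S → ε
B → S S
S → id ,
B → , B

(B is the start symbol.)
A FIRST/FOLLOW conflict occurs when a non-terminal N has a nullable alternative N → β (β ⇒* ε) and another alternative N → α with FIRST(α) ∩ FOLLOW(N) ≠ ∅: on such a lookahead the parser cannot decide between expanding α and letting N vanish via β.

Nullable non-terminals: B, S.
FIRST sets used below: FIRST(S) = { 'id', ε }

B: nullable alternative(s) B → S S; FOLLOW(B) = { $ }
  B → - ,: FIRST \ {ε} = { '-' } — disjoint from FOLLOW(B)
  B → S S: FIRST \ {ε} = { 'id' } — this is the only nullable alternative, skip
  B → , B: FIRST \ {ε} = { ',' } — disjoint from FOLLOW(B)

S: nullable alternative(s) S → ε; FOLLOW(S) = { $, 'id' }
  S → ε: FIRST \ {ε} = { } — this is the only nullable alternative, skip
  S → id ,: FIRST \ {ε} = { 'id' } — overlaps FOLLOW(S) on { 'id' }: CONFLICT

So the grammar has 1 FIRST/FOLLOW conflict (marked CONFLICT above).

Answer: Yes. S → id ',' with FOLLOW(S) on { 'id' }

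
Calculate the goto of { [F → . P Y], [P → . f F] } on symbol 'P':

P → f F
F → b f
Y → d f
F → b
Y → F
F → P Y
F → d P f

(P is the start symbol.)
GOTO(I, 'P') = CLOSURE({ [A → αX.β] : [A → α.Xβ] ∈ I, X = 'P' })

Items with dot before 'P', with the dot advanced:
  [F → . P Y] → [F → P . Y]
Closure of the advanced items:
  [F → P . Y] has the dot before Y: add [Y → . d f], [Y → . F]
  [Y → . F] has the dot before F: add [F → . b f], [F → . b], [F → . P Y], [F → . d P f]
  [F → . P Y] has the dot before P: add [P → . f F]

GOTO = { [F → . P Y], [F → . b f], [F → . b], [F → . d P f], [F → P . Y], [P → . f F], [Y → . F], [Y → . d f] }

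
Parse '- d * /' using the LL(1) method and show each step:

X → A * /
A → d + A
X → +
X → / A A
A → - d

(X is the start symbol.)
LL(1) parsing maintains a stack (initially the start symbol over $) and the input. At each step: if the stack top is a terminal, match it against the current input token; if it is a non-terminal N, replace it with the RHS of M[N, lookahead] (the unique production whose predict set contains the lookahead).

Stack is shown with the top on the left.

Stack      Input      Action
----------------------------
X $        - d * / $  output X → A * /
A * / $    - d * / $  output A → - d
- d * / $  - d * / $  match '-'
d * / $    d * / $    match 'd'
* / $      * / $      match '*'
/ $        / $        match '/'
$          $          accept

The string is accepted.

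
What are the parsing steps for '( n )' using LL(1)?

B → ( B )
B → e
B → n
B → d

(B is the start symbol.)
LL(1) parsing maintains a stack (initially the start symbol over $) and the input. At each step: if the stack top is a terminal, match it against the current input token; if it is a non-terminal N, replace it with the RHS of M[N, lookahead] (the unique production whose predict set contains the lookahead).

Stack is shown with the top on the left.

Stack    Input    Action
------------------------
B $      ( n ) $  output B → ( B )
( B ) $  ( n ) $  match '('
B ) $    n ) $    output B → n
n ) $    n ) $    match 'n'
) $      ) $      match ')'
$        $        accept

The string is accepted.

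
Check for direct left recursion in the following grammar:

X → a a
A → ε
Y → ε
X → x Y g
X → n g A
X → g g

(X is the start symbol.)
No direct left recursion

Direct left recursion occurs when N → N α for some non-terminal N (the right-hand side begins with the left-hand side itself).

X → a a: starts with a
A → ε: starts with ε
Y → ε: starts with ε
X → x Y g: starts with x
X → n g A: starts with n
X → g g: starts with g

No direct left recursion found.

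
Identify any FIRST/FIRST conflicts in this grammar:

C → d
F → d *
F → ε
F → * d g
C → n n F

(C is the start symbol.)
A FIRST/FIRST conflict occurs when two productions N → α and N → β for the same non-terminal have FIRST(α) ∩ FIRST(β) ≠ ∅ (with ε ∈ FIRST of a nullable right-hand side, so two nullable alternatives also conflict).

Productions for C:
  C → d: FIRST = { 'd' }
  C → n n F: FIRST = { 'n' }
Productions for F:
  F → d *: FIRST = { 'd' }
  F → ε: FIRST = { ε }
  F → * d g: FIRST = { '*' }

All alternatives of each non-terminal have pairwise disjoint FIRST sets.

Answer: No FIRST/FIRST conflicts.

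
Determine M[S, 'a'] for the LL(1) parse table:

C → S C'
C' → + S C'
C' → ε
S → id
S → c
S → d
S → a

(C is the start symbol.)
S → a

To find M[S, 'a'], we find productions for S where 'a' is in the predict set (PREDICT(N → α) = (FIRST(α) \ {ε}) ∪ (FOLLOW(N) if α ⇒* ε)).

S → id: PREDICT = { 'id' }
S → c: PREDICT = { 'c' }
S → d: PREDICT = { 'd' }
S → a: PREDICT = { 'a' }
  'a' is in predict set, so this production goes in M[S, 'a']

M[S, 'a'] = S → a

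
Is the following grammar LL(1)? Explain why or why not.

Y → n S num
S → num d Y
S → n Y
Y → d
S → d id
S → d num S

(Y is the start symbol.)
No. Predict set conflict for S: { 'd' }

For Y:
  PREDICT(Y → n S num) = { 'n' }
  PREDICT(Y → d) = { 'd' }
For S:
  PREDICT(S → num d Y) = { 'num' }
  PREDICT(S → n Y) = { 'n' }
  PREDICT(S → d id) = { 'd' }
  PREDICT(S → d num S) = { 'd' }

Conflict found: Predict set conflict for S: { 'd' }
The grammar is NOT LL(1).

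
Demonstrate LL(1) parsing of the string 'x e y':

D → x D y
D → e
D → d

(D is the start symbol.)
Stack is shown with the top on the left.

Stack    Input    Action
------------------------
D $      x e y $  output D → x D y
x D y $  x e y $  match 'x'
D y $    e y $    output D → e
e y $    e y $    match 'e'
y $      y $      match 'y'
$        $        accept

The string is accepted.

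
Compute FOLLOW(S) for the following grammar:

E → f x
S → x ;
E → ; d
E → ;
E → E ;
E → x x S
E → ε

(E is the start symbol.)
To compute FOLLOW(S), find every occurrence of S on a right-hand side N → α S β: add FIRST(β) \ {ε}, and if β is empty or nullable also add FOLLOW(N). Iterate to a fixed point.

In E → x x S: S is at the end, add FOLLOW(E)

The FOLLOW sets referred to above (computed the same way, to a fixed point):
  FOLLOW(E) = { $, ';' }

Taking the union: FOLLOW(S) = { $, ';' }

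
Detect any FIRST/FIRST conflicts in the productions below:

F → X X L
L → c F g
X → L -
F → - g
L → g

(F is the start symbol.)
No FIRST/FIRST conflicts.

A FIRST/FIRST conflict occurs when two productions N → α and N → β for the same non-terminal have FIRST(α) ∩ FIRST(β) ≠ ∅ (with ε ∈ FIRST of a nullable right-hand side, so two nullable alternatives also conflict).

FIRST sets of the non-terminals at (or reachable through a nullable prefix from) the front of some alternative:
  FIRST(X) = { 'c', 'g' }

Productions for F:
  F → X X L: FIRST = { 'c', 'g' }
  F → - g: FIRST = { '-' }
Productions for L:
  L → c F g: FIRST = { 'c' }
  L → g: FIRST = { 'g' }
X has only one production, so no FIRST/FIRST conflict is possible there.

All alternatives of each non-terminal have pairwise disjoint FIRST sets.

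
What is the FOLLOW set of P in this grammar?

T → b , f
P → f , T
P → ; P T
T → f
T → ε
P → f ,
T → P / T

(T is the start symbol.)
To compute FOLLOW(P), find every occurrence of P on a right-hand side N → α P β: add FIRST(β) \ {ε}, and if β is empty or nullable also add FOLLOW(N). Iterate to a fixed point.

In P → ; P T: P is followed by T, add FIRST(T) \ {ε} = { ';', 'b', 'f' }
  T is nullable, so FOLLOW(P) is also included — that is the set being defined, nothing new
In T → P / T: P is followed by '/' T, add FIRST('/' T) \ {ε} = { '/' }

Taking the union: FOLLOW(P) = { '/', ';', 'b', 'f' }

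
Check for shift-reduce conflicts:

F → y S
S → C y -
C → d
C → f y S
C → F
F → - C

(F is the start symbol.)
No shift-reduce conflicts

Augment with F' → F and build the canonical LR(0) collection (I0 = CLOSURE({[F' → . F]}), then GOTO on every symbol after a dot until no new states appear). It has 14 states:
  I0: { [F → . - C], [F → . y S], [F' → . F] }  — shift
  I1: { [C → . F], [C → . d], [C → . f y S], [F → - . C], [F → . - C], [F → . y S] }  — shift
  I2: { [F' → F .] }  — accept
  I3: { [C → . F], [C → . d], [C → . f y S], [F → . - C], [F → . y S], [F → y . S], [S → . C y -] }  — shift
  I4: { [S → C . y -] }  — shift
  I5: { [C → F .] }  — reduce
  I6: { [F → y S .] }  — reduce
  I7: { [C → d .] }  — reduce
  I8: { [C → f . y S] }  — shift
  I9: { [C → . F], [C → . d], [C → . f y S], [C → f y . S], [F → . - C], [F → . y S], [S → . C y -] }  — shift
  I10: { [C → f y S .] }  — reduce
  I11: { [S → C y . -] }  — shift
  I12: { [S → C y - .] }  — reduce
  I13: { [F → - C .] }  — reduce

No state contains both a complete item and a shift item.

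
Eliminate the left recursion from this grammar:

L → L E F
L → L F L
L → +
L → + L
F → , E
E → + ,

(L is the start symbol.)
L is directly left-recursive. The standard transformation for
  A → A α₁ | ... | A α_m | β₁ | ... | β_n
is
  A  → β₁ A' | ... | β_n A'
  A' → α₁ A' | ... | α_m A' | ε

L → + becomes L → + L'
L → + L becomes L → + L L'
L → L E F becomes L' → E F L'
L → L F L becomes L' → F L L'
Add L' → ε

Productions for other non-terminals are unchanged:
  F → , E
  E → + ,

Resulting grammar:
L → + L'
L → + L L'
L' → E F L'
L' → F L L'
L' → ε
F → , E
E → + ,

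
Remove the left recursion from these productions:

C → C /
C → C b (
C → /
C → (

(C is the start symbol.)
C is directly left-recursive. The standard transformation for
  A → A α₁ | ... | A α_m | β₁ | ... | β_n
is
  A  → β₁ A' | ... | β_n A'
  A' → α₁ A' | ... | α_m A' | ε

C → / becomes C → / C'
C → ( becomes C → ( C'
C → C / becomes C' → / C'
C → C b ( becomes C' → b ( C'
Add C' → ε

Resulting grammar:
C → / C'
C → ( C'
C' → / C'
C' → b ( C'
C' → ε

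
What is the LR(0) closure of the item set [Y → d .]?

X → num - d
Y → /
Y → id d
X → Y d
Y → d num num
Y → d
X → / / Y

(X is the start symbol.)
{ [Y → d .] }

To compute CLOSURE, for each item [A → α.Bβ] where B is a non-terminal, add [B → .γ] for all productions B → γ; repeat for the newly added items until nothing changes.

Start with: [Y → d .]
The dot is at the end, so nothing is added.

CLOSURE = { [Y → d .] }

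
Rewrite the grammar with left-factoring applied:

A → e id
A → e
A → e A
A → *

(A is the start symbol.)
A → e A'
A' → id
A' → ε
A' → A
A → *

Left-factoring transforms A → αβ₁ | αβ₂ into A → αA' and A' → β₁ | β₂
(α is the longest common prefix among the alternatives). Repeat until
no nonterminal has two alternatives with a common prefix.

Round 1: A has alternatives sharing prefix 'e'. Introduce A': A → e A'
  Add: A' → id
  Add: A' → ε
  Add: A' → A

No remaining common prefixes — done.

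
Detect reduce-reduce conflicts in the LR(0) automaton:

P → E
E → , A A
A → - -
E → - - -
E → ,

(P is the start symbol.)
No reduce-reduce conflicts

Augment with P' → P and build the canonical LR(0) collection (I0 = CLOSURE({[P' → . P]}), then GOTO on every symbol after a dot until no new states appear). It has 11 states:
  I0: { [E → . , A A], [E → . ,], [E → . - - -], [P → . E], [P' → . P] }  — shift
  I1: { [A → . - -], [E → , . A A], [E → , .] }  — shift, reduce
  I2: { [E → - . - -] }  — shift
  I3: { [P → E .] }  — reduce
  I4: { [P' → P .] }  — accept
  I5: { [E → - - . -] }  — shift
  I6: { [E → - - - .] }  — reduce
  I7: { [A → - . -] }  — shift
  I8: { [A → . - -], [E → , A . A] }  — shift
  I9: { [E → , A A .] }  — reduce
  I10: { [A → - - .] }  — reduce

No state contains more than one complete item.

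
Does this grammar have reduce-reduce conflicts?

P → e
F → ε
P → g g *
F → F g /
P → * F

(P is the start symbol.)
A reduce-reduce conflict occurs when an LR(0) state has two complete items [A → α .] and [B → β .] — both call for a reduction, and with no lookahead the parser cannot choose between them.

Augment with P' → P and build the canonical LR(0) collection (I0 = CLOSURE({[P' → . P]}), then GOTO on every symbol after a dot until no new states appear). It has 10 states:
  I0: { [P → . * F], [P → . e], [P → . g g *], [P' → . P] }  — shift
  I1: { [F → . F g /], [F → .], [P → * . F] }  — reduce
  I2: { [P' → P .] }  — accept
  I3: { [P → e .] }  — reduce
  I4: { [P → g . g *] }  — shift
  I5: { [P → g g . *] }  — shift
  I6: { [P → g g * .] }  — reduce
  I7: { [F → F . g /], [P → * F .] }  — shift, reduce
  I8: { [F → F g . /] }  — shift
  I9: { [F → F g / .] }  — reduce

No state contains more than one complete item.

Answer: No reduce-reduce conflicts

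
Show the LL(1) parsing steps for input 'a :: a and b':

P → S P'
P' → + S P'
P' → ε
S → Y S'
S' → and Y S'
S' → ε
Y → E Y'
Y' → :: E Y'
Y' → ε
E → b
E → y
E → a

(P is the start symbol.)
Stack is shown with the top on the left.

Stack            Input           Action
---------------------------------------
P $              a :: a and b $  output P → S P'
S P' $           a :: a and b $  output S → Y S'
Y S' P' $        a :: a and b $  output Y → E Y'
E Y' S' P' $     a :: a and b $  output E → a
a Y' S' P' $     a :: a and b $  match 'a'
Y' S' P' $       :: a and b $    output Y' → :: E Y'
:: E Y' S' P' $  :: a and b $    match '::'
E Y' S' P' $     a and b $       output E → a
a Y' S' P' $     a and b $       match 'a'
Y' S' P' $       and b $         output Y' → ε
S' P' $          and b $         output S' → and Y S'
and Y S' P' $    and b $         match 'and'
Y S' P' $        b $             output Y → E Y'
E Y' S' P' $     b $             output E → b
b Y' S' P' $     b $             match 'b'
Y' S' P' $       $               output Y' → ε
S' P' $          $               output S' → ε
P' $             $               output P' → ε
$                $               accept

The string is accepted.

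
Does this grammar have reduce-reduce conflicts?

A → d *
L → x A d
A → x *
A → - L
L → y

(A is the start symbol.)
A reduce-reduce conflict occurs when an LR(0) state has two complete items [A → α .] and [B → β .] — both call for a reduction, and with no lookahead the parser cannot choose between them.

Augment with A' → A and build the canonical LR(0) collection (I0 = CLOSURE({[A' → . A]}), then GOTO on every symbol after a dot until no new states appear). It has 12 states:
  I0: { [A → . - L], [A → . d *], [A → . x *], [A' → . A] }  — shift
  I1: { [A → - . L], [L → . x A d], [L → . y] }  — shift
  I2: { [A' → A .] }  — accept
  I3: { [A → d . *] }  — shift
  I4: { [A → x . *] }  — shift
  I5: { [A → x * .] }  — reduce
  I6: { [A → d * .] }  — reduce
  I7: { [A → - L .] }  — reduce
  I8: { [A → . - L], [A → . d *], [A → . x *], [L → x . A d] }  — shift
  I9: { [L → y .] }  — reduce
  I10: { [L → x A . d] }  — shift
  I11: { [L → x A d .] }  — reduce

No state contains more than one complete item.

Answer: No reduce-reduce conflicts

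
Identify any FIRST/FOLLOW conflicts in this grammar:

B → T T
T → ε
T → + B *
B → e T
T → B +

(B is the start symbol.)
Yes. T → '+' B '*' with FOLLOW(T) on { '+' }; T → B '+' with FOLLOW(T) on { '+', 'e' }

A FIRST/FOLLOW conflict occurs when a non-terminal N has a nullable alternative N → β (β ⇒* ε) and another alternative N → α with FIRST(α) ∩ FOLLOW(N) ≠ ∅: on such a lookahead the parser cannot decide between expanding α and letting N vanish via β.

Nullable non-terminals: B, T.
FIRST sets used below: FIRST(T) = { '+', 'e', ε }, FIRST(B) = { '+', 'e', ε }

B: nullable alternative(s) B → T T; FOLLOW(B) = { $, '*', '+' }
  B → T T: FIRST \ {ε} = { '+', 'e' } — this is the only nullable alternative, skip
  B → e T: FIRST \ {ε} = { 'e' } — disjoint from FOLLOW(B)

T: nullable alternative(s) T → ε; FOLLOW(T) = { $, '*', '+', 'e' }
  T → ε: FIRST \ {ε} = { } — this is the only nullable alternative, skip
  T → + B *: FIRST \ {ε} = { '+' } — overlaps FOLLOW(T) on { '+' }: CONFLICT
  T → B +: FIRST \ {ε} = { '+', 'e' } — overlaps FOLLOW(T) on { '+', 'e' }: CONFLICT

So the grammar has 2 FIRST/FOLLOW conflicts (marked CONFLICT above).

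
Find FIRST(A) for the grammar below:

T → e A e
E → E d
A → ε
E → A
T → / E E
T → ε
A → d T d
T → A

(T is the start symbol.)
{ 'd', ε }

To compute FIRST(A), examine every production with A on the left-hand side, reading each right-hand side left to right until a non-nullable symbol is reached.

From A → ε:
  - ε-production, so ε ∈ FIRST(A)
From A → d T d:
  - d is a terminal: add 'd' and stop

Collecting: FIRST(A) = { 'd', ε }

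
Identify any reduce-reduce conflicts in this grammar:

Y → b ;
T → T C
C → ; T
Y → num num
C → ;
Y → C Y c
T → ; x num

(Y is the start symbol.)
Augment with Y' → Y and build the canonical LR(0) collection (I0 = CLOSURE({[Y' → . Y]}), then GOTO on every symbol after a dot until no new states appear). It has 15 states:
  I0: { [C → . ; T], [C → . ;], [Y → . C Y c], [Y → . b ;], [Y → . num num], [Y' → . Y] }  — shift
  I1: { [C → ; . T], [C → ; .], [T → . ; x num], [T → . T C] }  — shift, reduce
  I2: { [C → . ; T], [C → . ;], [Y → . C Y c], [Y → . b ;], [Y → . num num], [Y → C . Y c] }  — shift
  I3: { [Y' → Y .] }  — accept
  I4: { [Y → b . ;] }  — shift
  I5: { [Y → num . num] }  — shift
  I6: { [Y → num num .] }  — reduce
  I7: { [Y → b ; .] }  — reduce
  I8: { [Y → C Y . c] }  — shift
  I9: { [Y → C Y c .] }  — reduce
  I10: { [T → ; . x num] }  — shift
  I11: { [C → . ; T], [C → . ;], [C → ; T .], [T → T . C] }  — shift, reduce
  I12: { [T → T C .] }  — reduce
  I13: { [T → ; x . num] }  — shift
  I14: { [T → ; x num .] }  — reduce

No state contains more than one complete item.

Answer: No reduce-reduce conflicts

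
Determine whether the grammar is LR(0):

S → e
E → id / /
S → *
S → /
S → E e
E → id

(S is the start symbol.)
No. Shift-reduce conflict between [E → id .] and [E → id . / /]

Augment with S' → S and build the canonical LR(0) collection (I0 = CLOSURE({[S' → . S]}), then GOTO on every symbol after a dot until no new states appear). It has 10 states:
  I0: { [E → . id / /], [E → . id], [S → . *], [S → . /], [S → . E e], [S → . e], [S' → . S] }  — shift
  I1: { [S → * .] }  — reduce
  I2: { [S → / .] }  — reduce
  I3: { [S → E . e] }  — shift
  I4: { [S' → S .] }  — accept
  I5: { [S → e .] }  — reduce
  I6: { [E → id . / /], [E → id .] }  — shift, reduce
  I7: { [E → id / . /] }  — shift
  I8: { [E → id / / .] }  — reduce
  I9: { [S → E e .] }  — reduce

Conflict in state I6:
  Shift-reduce conflict between [E → id .] and [E → id . / /]
So the grammar is NOT LR(0).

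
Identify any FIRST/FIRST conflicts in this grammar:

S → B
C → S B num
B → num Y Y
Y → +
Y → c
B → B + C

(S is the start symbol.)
Yes. B → num Y Y / B → B '+' C on { 'num' }

FIRST sets of the non-terminals at (or reachable through a nullable prefix from) the front of some alternative:
  FIRST(B) = { 'num' }

Productions for B:
  B → num Y Y: FIRST = { 'num' }
  B → B + C: FIRST = { 'num' }
Productions for Y:
  Y → +: FIRST = { '+' }
  Y → c: FIRST = { 'c' }
S, C have only one production, so no FIRST/FIRST conflict is possible there.

Conflict for B: B → num Y Y and B → B + C
  Overlap: { 'num' }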